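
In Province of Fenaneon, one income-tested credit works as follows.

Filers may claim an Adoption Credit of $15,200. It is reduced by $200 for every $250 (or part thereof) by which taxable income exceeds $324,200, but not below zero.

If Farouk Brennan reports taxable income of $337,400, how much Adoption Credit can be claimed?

$4,600

Adoption Credit: income exceeds $324,200 by $13,200, which is 53 full-or-partial $250 increments; reduction = 53 × $200 = $10,600, leaving $4,600.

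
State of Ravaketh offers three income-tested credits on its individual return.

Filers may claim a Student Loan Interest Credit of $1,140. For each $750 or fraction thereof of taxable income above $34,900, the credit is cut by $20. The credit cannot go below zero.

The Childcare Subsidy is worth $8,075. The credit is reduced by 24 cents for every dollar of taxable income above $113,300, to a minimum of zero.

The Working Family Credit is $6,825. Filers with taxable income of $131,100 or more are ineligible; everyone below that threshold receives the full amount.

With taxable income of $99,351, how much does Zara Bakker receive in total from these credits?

Student Loan Interest Credit: income exceeds $34,900 by $64,451 → 86 increments × $20 = $1,720 ≥ base, so the credit is $0.
Childcare Subsidy: $99,351 is at or below the $113,300 threshold, so the full $8,075 applies.
Working Family Credit: $99,351 is below the $131,100 cutoff, so the full $6,825 applies.
Total: $0 + $8,075 + $6,825 = $14,900.

$14,900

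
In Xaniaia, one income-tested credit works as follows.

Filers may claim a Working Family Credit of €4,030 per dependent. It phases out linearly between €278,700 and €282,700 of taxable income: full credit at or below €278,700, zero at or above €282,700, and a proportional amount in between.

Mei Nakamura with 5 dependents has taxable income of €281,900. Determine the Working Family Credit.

Working Family Credit: base = 5 × €4,030 = €20,150. €281,900 is €3,200 into a €4,000 phase-out range, leaving 800/4,000 of the credit: €20,150 × 800/4,000 = €4,030.

€4,030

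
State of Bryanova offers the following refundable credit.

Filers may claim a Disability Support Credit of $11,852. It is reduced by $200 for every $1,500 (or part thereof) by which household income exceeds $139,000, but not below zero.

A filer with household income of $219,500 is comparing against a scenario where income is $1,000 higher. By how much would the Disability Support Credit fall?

$200

At $219,500 — income exceeds $139,000 by $80,500, which is 54 full-or-partial $1,500 increments; reduction = 54 × $200 = $10,800, leaving $1,052.
At $220,500 — income exceeds $139,000 by $81,500, which is 55 full-or-partial $1,500 increments; reduction = 55 × $200 = $11,000, leaving $852.
Lost: $1,052 − $852 = $200.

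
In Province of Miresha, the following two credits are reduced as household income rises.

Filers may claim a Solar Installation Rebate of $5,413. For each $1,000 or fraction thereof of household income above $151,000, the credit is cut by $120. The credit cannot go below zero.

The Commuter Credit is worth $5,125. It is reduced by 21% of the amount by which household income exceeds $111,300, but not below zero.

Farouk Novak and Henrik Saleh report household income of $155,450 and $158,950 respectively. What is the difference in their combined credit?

$360

Farouk ($155,450): Solar Installation Rebate: income exceeds $151,000 by $4,450, which is 5 full-or-partial $1,000 increments; reduction = 5 × $120 = $600, leaving $4,813. Commuter Credit: 21% of the $44,150 excess over $111,300 is $9,271.50 ≥ base, so the credit is $0. total $4,813 + $0 = $4,813
Henrik ($158,950): Solar Installation Rebate: income exceeds $151,000 by $7,950, which is 8 full-or-partial $1,000 increments; reduction = 8 × $120 = $960, leaving $4,453. Commuter Credit: 21% of the $47,650 excess over $111,300 is $10,006.50 ≥ base, so the credit is $0. total $4,453 + $0 = $4,453
Difference: |$4,813 − $4,453| = $360.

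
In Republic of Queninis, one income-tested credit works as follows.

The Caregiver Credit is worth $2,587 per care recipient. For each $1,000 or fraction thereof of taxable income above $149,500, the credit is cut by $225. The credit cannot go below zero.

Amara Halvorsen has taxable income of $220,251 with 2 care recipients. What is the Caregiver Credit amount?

$0

Caregiver Credit: base = 2 × $2,587 = $5,174. income exceeds $149,500 by $70,751 → 71 increments × $225 = $15,975 ≥ base, so the credit is $0.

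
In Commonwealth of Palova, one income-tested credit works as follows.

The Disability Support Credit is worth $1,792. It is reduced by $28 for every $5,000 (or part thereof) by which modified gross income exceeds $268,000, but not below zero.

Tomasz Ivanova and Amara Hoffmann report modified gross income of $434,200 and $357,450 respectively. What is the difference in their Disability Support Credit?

$448

Tomasz ($434,200): Disability Support Credit: income exceeds $268,000 by $166,200, which is 34 full-or-partial $5,000 increments; reduction = 34 × $28 = $952, leaving $840.
Amara ($357,450): Disability Support Credit: income exceeds $268,000 by $89,450, which is 18 full-or-partial $5,000 increments; reduction = 18 × $28 = $504, leaving $1,288.
Difference: |$840 − $1,288| = $448.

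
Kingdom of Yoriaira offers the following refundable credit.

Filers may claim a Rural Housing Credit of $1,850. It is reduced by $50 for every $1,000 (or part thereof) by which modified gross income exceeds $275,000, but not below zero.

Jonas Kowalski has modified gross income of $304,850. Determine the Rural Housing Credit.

Rural Housing Credit: income exceeds $275,000 by $29,850, which is 30 full-or-partial $1,000 increments; reduction = 30 × $50 = $1,500, leaving $350.

$350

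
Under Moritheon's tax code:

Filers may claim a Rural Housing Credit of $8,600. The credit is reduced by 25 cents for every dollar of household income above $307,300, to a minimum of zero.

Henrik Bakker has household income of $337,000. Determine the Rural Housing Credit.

$1,175

Rural Housing Credit: 25% of the $29,700 excess over $307,300 is $7,425; credit = $8,600 − $7,425 = $1,175.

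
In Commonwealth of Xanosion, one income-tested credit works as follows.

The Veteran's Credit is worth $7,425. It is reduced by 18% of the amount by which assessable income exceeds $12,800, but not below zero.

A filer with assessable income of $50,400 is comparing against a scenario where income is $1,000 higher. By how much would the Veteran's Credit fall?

At $50,400 — 18% of the $37,600 excess over $12,800 is $6,768; credit = $7,425 − $6,768 = $657.
At $51,400 — 18% of the $38,600 excess over $12,800 is $6,948; credit = $7,425 − $6,948 = $477.
Lost: $657 − $477 = $180.

$180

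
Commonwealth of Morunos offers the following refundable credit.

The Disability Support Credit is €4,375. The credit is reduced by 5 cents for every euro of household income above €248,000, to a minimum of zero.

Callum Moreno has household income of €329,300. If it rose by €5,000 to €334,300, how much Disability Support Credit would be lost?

€250

At €329,300 — 5% of the €81,300 excess over €248,000 is €4,065; credit = €4,375 − €4,065 = €310.
At €334,300 — 5% of the €86,300 excess over €248,000 is €4,315; credit = €4,375 − €4,315 = €60.
Lost: €310 − €60 = €250.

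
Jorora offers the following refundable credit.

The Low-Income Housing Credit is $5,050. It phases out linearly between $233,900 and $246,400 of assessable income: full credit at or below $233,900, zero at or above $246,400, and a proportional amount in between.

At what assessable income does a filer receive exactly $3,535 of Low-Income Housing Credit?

$237,650

$3,535 is 3,535/5,050 of the full $5,050, so 1,515/5,050 of the $12,500 range has been used: income = $233,900 + $12,500 × 1,515/5,050 = $237,650.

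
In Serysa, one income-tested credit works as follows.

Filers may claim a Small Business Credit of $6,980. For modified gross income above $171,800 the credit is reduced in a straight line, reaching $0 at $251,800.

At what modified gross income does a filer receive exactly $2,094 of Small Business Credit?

$2,094 is 2,094/6,980 of the full $6,980, so 4,886/6,980 of the $80,000 range has been used: income = $171,800 + $80,000 × 4,886/6,980 = $227,800.

$227,800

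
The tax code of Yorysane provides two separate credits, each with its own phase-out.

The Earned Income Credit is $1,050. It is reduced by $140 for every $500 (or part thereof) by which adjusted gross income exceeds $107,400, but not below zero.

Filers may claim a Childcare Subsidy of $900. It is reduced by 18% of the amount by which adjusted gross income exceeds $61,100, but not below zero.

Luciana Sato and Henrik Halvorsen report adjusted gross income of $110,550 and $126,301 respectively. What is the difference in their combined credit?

Luciana ($110,550): Earned Income Credit: income exceeds $107,400 by $3,150, which is 7 full-or-partial $500 increments; reduction = 7 × $140 = $980, leaving $70. Childcare Subsidy: 18% of the $49,450 excess over $61,100 is $8,901 ≥ base, so the credit is $0. total $70 + $0 = $70
Henrik ($126,301): Earned Income Credit: income exceeds $107,400 by $18,901 → 38 increments × $140 = $5,320 ≥ base, so the credit is $0. Childcare Subsidy: 18% of the $65,201 excess over $61,100 is $11,736.18 ≥ base, so the credit is $0. total $0 + $0 = $0
Difference: |$70 − $0| = $70.

$70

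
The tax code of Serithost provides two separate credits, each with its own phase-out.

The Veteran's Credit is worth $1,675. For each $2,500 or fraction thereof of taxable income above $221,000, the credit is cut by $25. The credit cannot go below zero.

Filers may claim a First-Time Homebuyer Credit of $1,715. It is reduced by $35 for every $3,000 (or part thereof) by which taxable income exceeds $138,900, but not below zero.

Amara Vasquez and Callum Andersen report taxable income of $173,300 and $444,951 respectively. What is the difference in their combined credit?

$2,970

Amara ($173,300): Veteran's Credit: $173,300 is at or below the $221,000 threshold, so the full $1,675 applies. First-Time Homebuyer Credit: income exceeds $138,900 by $34,400, which is 12 full-or-partial $3,000 increments; reduction = 12 × $35 = $420, leaving $1,295. total $1,675 + $1,295 = $2,970
Callum ($444,951): Veteran's Credit: income exceeds $221,000 by $223,951 → 90 increments × $25 = $2,250 ≥ base, so the credit is $0. First-Time Homebuyer Credit: income exceeds $138,900 by $306,051 → 103 increments × $35 = $3,605 ≥ base, so the credit is $0. total $0 + $0 = $0
Difference: |$2,970 − $0| = $2,970.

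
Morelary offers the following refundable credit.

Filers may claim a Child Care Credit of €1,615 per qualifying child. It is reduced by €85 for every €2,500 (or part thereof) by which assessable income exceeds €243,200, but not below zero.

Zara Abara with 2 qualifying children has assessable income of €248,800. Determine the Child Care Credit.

Child Care Credit: base = 2 × €1,615 = €3,230. income exceeds €243,200 by €5,600, which is 3 full-or-partial €2,500 increments; reduction = 3 × €85 = €255, leaving €2,975.

€2,975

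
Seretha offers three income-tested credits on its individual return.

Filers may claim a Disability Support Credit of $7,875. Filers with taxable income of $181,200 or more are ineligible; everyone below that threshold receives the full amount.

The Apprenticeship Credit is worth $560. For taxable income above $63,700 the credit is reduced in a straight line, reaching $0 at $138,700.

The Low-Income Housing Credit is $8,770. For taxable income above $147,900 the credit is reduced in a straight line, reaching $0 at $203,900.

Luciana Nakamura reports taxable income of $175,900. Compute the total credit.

Disability Support Credit: $175,900 is below the $181,200 cutoff, so the full $7,875 applies.
Apprenticeship Credit: $175,900 is at or above $138,700, so the credit is $0.
Low-Income Housing Credit: $175,900 is $28,000 into a $56,000 phase-out range, leaving 28,000/56,000 of the credit: $8,770 × 28,000/56,000 = $4,385.
Total: $7,875 + $0 + $4,385 = $12,260.

$12,260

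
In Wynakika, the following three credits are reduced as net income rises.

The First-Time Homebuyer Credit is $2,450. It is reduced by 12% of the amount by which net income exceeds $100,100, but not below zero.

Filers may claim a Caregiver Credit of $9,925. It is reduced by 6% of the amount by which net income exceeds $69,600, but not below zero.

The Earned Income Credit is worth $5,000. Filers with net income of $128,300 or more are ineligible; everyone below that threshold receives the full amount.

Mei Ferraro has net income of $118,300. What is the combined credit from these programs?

$12,269

First-Time Homebuyer Credit: 12% of the $18,200 excess over $100,100 is $2,184; credit = $2,450 − $2,184 = $266.
Caregiver Credit: 6% of the $48,700 excess over $69,600 is $2,922; credit = $9,925 − $2,922 = $7,003.
Earned Income Credit: $118,300 is below the $128,300 cutoff, so the full $5,000 applies.
Total: $266 + $7,003 + $5,000 = $12,269.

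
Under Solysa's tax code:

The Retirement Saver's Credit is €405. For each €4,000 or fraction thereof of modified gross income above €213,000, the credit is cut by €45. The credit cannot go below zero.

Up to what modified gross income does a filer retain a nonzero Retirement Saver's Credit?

€245,000

After 8 increments the reduction is 8 × €45 = €360, leaving €45; one more increment wipes it out. Increment 8 ends at excess 8 × €4,000 = €32,000, so the highest qualifying income is €213,000 + €32,000 = €245,000.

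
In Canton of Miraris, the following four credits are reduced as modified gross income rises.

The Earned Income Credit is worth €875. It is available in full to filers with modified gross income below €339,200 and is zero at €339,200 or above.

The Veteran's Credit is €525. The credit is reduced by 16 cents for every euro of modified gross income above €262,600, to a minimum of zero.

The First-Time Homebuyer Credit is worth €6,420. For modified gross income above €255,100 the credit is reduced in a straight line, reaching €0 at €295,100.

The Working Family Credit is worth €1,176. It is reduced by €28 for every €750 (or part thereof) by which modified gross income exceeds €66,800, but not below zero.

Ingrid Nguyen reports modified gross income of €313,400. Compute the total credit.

€875

Earned Income Credit: €313,400 is below the €339,200 cutoff, so the full €875 applies.
Veteran's Credit: 16% of the €50,800 excess over €262,600 is €8,128 ≥ base, so the credit is €0.
First-Time Homebuyer Credit: €313,400 is at or above €295,100, so the credit is €0.
Working Family Credit: income exceeds €66,800 by €246,600 → 329 increments × €28 = €9,212 ≥ base, so the credit is €0.
Total: €875 + €0 + €0 + €0 = €875.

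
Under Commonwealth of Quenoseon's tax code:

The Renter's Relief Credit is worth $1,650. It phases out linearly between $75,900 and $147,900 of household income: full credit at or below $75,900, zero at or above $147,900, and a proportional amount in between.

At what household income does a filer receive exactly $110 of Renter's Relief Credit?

$143,100

$110 is 110/1,650 of the full $1,650, so 1,540/1,650 of the $72,000 range has been used: income = $75,900 + $72,000 × 1,540/1,650 = $143,100.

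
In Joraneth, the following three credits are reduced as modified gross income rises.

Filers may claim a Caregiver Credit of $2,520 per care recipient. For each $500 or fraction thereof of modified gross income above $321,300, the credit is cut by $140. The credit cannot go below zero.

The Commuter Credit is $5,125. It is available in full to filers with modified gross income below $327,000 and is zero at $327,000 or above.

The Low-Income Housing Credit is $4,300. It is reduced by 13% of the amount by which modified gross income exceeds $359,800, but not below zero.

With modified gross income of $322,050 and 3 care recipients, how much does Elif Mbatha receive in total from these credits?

Caregiver Credit: base = 3 × $2,520 = $7,560. income exceeds $321,300 by $750, which is 2 full-or-partial $500 increments; reduction = 2 × $140 = $280, leaving $7,280.
Commuter Credit: $322,050 is below the $327,000 cutoff, so the full $5,125 applies.
Low-Income Housing Credit: $322,050 is at or below the $359,800 threshold, so the full $4,300 applies.
Total: $7,280 + $5,125 + $4,300 = $16,705.

$16,705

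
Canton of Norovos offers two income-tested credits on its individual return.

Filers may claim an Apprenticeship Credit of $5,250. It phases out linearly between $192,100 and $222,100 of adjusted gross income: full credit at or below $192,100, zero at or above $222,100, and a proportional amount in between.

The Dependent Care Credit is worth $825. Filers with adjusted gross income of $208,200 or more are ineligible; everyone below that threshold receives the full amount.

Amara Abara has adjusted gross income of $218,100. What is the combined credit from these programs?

$700

Apprenticeship Credit: $218,100 is $26,000 into a $30,000 phase-out range, leaving 4,000/30,000 of the credit: $5,250 × 4,000/30,000 = $700.
Dependent Care Credit: $218,100 meets or exceeds the $208,200 cutoff, so the credit is $0.
Total: $700 + $0 = $700.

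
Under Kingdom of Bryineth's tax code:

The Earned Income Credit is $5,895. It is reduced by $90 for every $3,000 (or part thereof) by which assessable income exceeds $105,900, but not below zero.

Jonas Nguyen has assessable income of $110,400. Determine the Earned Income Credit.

$5,715

Earned Income Credit: income exceeds $105,900 by $4,500, which is 2 full-or-partial $3,000 increments; reduction = 2 × $90 = $180, leaving $5,715.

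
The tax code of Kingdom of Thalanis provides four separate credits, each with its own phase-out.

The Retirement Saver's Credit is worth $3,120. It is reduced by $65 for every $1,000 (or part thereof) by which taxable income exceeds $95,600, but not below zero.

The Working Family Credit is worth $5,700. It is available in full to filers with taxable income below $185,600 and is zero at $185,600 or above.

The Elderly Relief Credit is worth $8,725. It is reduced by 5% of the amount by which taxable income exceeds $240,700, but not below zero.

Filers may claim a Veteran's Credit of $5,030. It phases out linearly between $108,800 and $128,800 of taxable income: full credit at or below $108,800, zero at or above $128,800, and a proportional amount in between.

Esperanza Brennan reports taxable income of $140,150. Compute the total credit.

Retirement Saver's Credit: income exceeds $95,600 by $44,550, which is 45 full-or-partial $1,000 increments; reduction = 45 × $65 = $2,925, leaving $195.
Working Family Credit: $140,150 is below the $185,600 cutoff, so the full $5,700 applies.
Elderly Relief Credit: $140,150 is at or below the $240,700 threshold, so the full $8,725 applies.
Veteran's Credit: $140,150 is at or above $128,800, so the credit is $0.
Total: $195 + $5,700 + $8,725 + $0 = $14,620.

$14,620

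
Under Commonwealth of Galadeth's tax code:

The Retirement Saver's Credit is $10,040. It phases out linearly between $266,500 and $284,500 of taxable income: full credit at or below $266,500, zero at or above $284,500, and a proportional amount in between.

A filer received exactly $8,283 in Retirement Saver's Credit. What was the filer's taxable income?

$269,650

$8,283 is 8,283/10,040 of the full $10,040, so 1,757/10,040 of the $18,000 range has been used: income = $266,500 + $18,000 × 1,757/10,040 = $269,650.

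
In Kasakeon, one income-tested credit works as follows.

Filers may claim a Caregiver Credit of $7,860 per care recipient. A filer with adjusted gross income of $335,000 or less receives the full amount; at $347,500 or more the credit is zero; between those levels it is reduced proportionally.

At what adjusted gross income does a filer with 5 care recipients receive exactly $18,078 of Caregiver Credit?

$341,750

Full credit = 5 × $7,860 = $39,300.
$18,078 is 18,078/39,300 of the full $39,300, so 21,222/39,300 of the $12,500 range has been used: income = $335,000 + $12,500 × 21,222/39,300 = $341,750.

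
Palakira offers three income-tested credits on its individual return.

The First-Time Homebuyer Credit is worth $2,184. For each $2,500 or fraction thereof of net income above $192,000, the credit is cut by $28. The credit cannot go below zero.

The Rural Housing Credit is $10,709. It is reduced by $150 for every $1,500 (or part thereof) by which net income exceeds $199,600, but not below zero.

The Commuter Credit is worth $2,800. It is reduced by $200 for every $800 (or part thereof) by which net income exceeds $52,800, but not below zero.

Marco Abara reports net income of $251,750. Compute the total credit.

First-Time Homebuyer Credit: income exceeds $192,000 by $59,750, which is 24 full-or-partial $2,500 increments; reduction = 24 × $28 = $672, leaving $1,512.
Rural Housing Credit: income exceeds $199,600 by $52,150, which is 35 full-or-partial $1,500 increments; reduction = 35 × $150 = $5,250, leaving $5,459.
Commuter Credit: income exceeds $52,800 by $198,950 → 249 increments × $200 = $49,800 ≥ base, so the credit is $0.
Total: $1,512 + $5,459 + $0 = $6,971.

$6,971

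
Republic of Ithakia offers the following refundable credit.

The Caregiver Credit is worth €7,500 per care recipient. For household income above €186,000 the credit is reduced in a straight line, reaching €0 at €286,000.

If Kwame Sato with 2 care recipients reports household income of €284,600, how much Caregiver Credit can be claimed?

Caregiver Credit: base = 2 × €7,500 = €15,000. €284,600 is €98,600 into a €100,000 phase-out range, leaving 1,400/100,000 of the credit: €15,000 × 1,400/100,000 = €210.

€210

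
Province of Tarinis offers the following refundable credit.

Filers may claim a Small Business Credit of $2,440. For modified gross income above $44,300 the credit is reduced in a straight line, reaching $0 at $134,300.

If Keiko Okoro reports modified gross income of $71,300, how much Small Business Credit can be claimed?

Small Business Credit: $71,300 is $27,000 into a $90,000 phase-out range, leaving 63,000/90,000 of the credit: $2,440 × 63,000/90,000 = $1,708.

$1,708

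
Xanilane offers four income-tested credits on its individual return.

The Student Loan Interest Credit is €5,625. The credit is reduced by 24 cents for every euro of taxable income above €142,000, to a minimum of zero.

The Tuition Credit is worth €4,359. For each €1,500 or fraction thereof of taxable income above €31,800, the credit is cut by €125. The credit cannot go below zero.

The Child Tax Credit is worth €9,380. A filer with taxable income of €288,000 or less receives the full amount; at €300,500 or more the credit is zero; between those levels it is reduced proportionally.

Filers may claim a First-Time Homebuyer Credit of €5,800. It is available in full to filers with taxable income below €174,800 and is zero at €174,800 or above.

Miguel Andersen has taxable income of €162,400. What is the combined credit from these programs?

€15,909

Student Loan Interest Credit: 24% of the €20,400 excess over €142,000 is €4,896; credit = €5,625 − €4,896 = €729.
Tuition Credit: income exceeds €31,800 by €130,600 → 88 increments × €125 = €11,000 ≥ base, so the credit is €0.
Child Tax Credit: €162,400 is at or below the €288,000 threshold, so the full €9,380 applies.
First-Time Homebuyer Credit: €162,400 is below the €174,800 cutoff, so the full €5,800 applies.
Total: €729 + €0 + €9,380 + €5,800 = €15,909.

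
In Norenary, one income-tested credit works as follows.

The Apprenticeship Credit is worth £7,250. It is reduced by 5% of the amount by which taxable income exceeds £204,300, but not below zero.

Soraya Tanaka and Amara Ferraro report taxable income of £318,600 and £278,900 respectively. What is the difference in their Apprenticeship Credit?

Soraya (£318,600): Apprenticeship Credit: 5% of the £114,300 excess over £204,300 is £5,715; credit = £7,250 − £5,715 = £1,535.
Amara (£278,900): Apprenticeship Credit: 5% of the £74,600 excess over £204,300 is £3,730; credit = £7,250 − £3,730 = £3,520.
Difference: |£1,535 − £3,520| = £1,985.

£1,985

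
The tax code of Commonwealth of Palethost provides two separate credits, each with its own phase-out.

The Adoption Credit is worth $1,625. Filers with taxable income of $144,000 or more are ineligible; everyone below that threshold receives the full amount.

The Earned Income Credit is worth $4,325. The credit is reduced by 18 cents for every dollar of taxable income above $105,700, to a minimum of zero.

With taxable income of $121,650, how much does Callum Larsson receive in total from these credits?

$3,079

Adoption Credit: $121,650 is below the $144,000 cutoff, so the full $1,625 applies.
Earned Income Credit: 18% of the $15,950 excess over $105,700 is $2,871; credit = $4,325 − $2,871 = $1,454.
Total: $1,625 + $1,454 = $3,079.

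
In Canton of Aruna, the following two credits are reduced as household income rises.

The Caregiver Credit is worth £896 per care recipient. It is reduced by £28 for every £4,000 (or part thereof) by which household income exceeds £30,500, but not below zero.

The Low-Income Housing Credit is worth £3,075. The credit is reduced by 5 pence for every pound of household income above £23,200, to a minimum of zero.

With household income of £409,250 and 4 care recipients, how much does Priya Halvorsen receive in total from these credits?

£924

Caregiver Credit: base = 4 × £896 = £3,584. income exceeds £30,500 by £378,750, which is 95 full-or-partial £4,000 increments; reduction = 95 × £28 = £2,660, leaving £924.
Low-Income Housing Credit: 5% of the £386,050 excess over £23,200 is £19,302.50 ≥ base, so the credit is £0.
Total: £924 + £0 = £924.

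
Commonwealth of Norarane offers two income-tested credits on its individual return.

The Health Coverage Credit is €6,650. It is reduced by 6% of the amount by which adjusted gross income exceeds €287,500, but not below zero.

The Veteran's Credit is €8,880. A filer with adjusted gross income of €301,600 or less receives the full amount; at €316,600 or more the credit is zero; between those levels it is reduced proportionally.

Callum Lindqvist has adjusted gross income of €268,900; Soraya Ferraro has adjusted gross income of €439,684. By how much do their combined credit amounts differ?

€15,530

Callum (€268,900): Health Coverage Credit: €268,900 is at or below the €287,500 threshold, so the full €6,650 applies. Veteran's Credit: €268,900 is at or below the €301,600 threshold, so the full €8,880 applies. total €6,650 + €8,880 = €15,530
Soraya (€439,684): Health Coverage Credit: 6% of the €152,184 excess over €287,500 is €9,131.04 ≥ base, so the credit is €0. Veteran's Credit: €439,684 is at or above €316,600, so the credit is €0. total €0 + €0 = €0
Difference: |€15,530 − €0| = €15,530.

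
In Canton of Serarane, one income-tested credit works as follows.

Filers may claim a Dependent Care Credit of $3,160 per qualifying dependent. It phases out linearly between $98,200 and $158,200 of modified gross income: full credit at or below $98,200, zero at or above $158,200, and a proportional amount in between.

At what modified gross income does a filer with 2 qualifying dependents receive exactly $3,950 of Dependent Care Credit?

$120,700

Full credit = 2 × $3,160 = $6,320.
$3,950 is 3,950/6,320 of the full $6,320, so 2,370/6,320 of the $60,000 range has been used: income = $98,200 + $60,000 × 2,370/6,320 = $120,700.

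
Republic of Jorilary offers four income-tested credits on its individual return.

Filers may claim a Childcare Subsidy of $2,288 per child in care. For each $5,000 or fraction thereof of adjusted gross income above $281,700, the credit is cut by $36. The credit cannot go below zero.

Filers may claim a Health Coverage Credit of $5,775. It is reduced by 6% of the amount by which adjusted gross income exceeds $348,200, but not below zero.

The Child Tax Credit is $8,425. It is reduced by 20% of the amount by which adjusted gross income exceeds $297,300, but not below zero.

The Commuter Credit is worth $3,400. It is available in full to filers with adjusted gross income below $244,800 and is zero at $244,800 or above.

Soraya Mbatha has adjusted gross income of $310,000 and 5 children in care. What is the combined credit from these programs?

$22,884

Childcare Subsidy: base = 5 × $2,288 = $11,440. income exceeds $281,700 by $28,300, which is 6 full-or-partial $5,000 increments; reduction = 6 × $36 = $216, leaving $11,224.
Health Coverage Credit: $310,000 is at or below the $348,200 threshold, so the full $5,775 applies.
Child Tax Credit: 20% of the $12,700 excess over $297,300 is $2,540; credit = $8,425 − $2,540 = $5,885.
Commuter Credit: $310,000 meets or exceeds the $244,800 cutoff, so the credit is $0.
Total: $11,224 + $5,775 + $5,885 + $0 = $22,884.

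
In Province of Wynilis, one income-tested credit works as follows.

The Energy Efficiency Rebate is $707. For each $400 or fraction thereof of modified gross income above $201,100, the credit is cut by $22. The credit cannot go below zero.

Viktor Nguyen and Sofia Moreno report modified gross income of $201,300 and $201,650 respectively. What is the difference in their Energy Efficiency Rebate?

Viktor ($201,300): Energy Efficiency Rebate: income exceeds $201,100 by $200, which is 1 full-or-partial $400 increment; reduction = 1 × $22 = $22, leaving $685.
Sofia ($201,650): Energy Efficiency Rebate: income exceeds $201,100 by $550, which is 2 full-or-partial $400 increments; reduction = 2 × $22 = $44, leaving $663.
Difference: |$685 − $663| = $22.

$22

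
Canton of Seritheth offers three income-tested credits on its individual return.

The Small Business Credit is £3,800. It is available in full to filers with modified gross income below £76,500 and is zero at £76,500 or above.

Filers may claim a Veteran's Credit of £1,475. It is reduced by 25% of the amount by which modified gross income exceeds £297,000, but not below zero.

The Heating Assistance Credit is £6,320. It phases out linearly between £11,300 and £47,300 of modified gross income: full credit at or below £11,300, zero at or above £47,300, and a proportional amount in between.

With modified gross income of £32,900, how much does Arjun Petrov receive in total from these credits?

£7,803

Small Business Credit: £32,900 is below the £76,500 cutoff, so the full £3,800 applies.
Veteran's Credit: £32,900 is at or below the £297,000 threshold, so the full £1,475 applies.
Heating Assistance Credit: £32,900 is £21,600 into a £36,000 phase-out range, leaving 14,400/36,000 of the credit: £6,320 × 14,400/36,000 = £2,528.
Total: £3,800 + £1,475 + £2,528 = £7,803.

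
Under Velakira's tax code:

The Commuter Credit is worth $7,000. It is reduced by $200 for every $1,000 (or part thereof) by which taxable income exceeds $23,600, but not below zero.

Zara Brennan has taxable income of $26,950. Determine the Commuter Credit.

$6,200

Commuter Credit: income exceeds $23,600 by $3,350, which is 4 full-or-partial $1,000 increments; reduction = 4 × $200 = $800, leaving $6,200.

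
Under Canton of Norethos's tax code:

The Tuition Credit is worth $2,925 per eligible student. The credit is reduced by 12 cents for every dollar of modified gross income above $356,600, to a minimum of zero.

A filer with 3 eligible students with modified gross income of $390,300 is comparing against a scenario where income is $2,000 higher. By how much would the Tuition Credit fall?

$240

At $390,300 — base = 3 × $2,925 = $8,775. 12% of the $33,700 excess over $356,600 is $4,044; credit = $8,775 − $4,044 = $4,731.
At $392,300 — base = 3 × $2,925 = $8,775. 12% of the $35,700 excess over $356,600 is $4,284; credit = $8,775 − $4,284 = $4,491.
Lost: $4,731 − $4,491 = $240.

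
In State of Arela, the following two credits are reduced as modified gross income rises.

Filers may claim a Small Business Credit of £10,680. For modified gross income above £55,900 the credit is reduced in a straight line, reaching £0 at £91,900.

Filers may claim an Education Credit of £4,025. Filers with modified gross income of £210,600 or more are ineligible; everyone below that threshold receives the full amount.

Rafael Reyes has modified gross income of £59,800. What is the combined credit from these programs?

Small Business Credit: £59,800 is £3,900 into a £36,000 phase-out range, leaving 32,100/36,000 of the credit: £10,680 × 32,100/36,000 = £9,523.
Education Credit: £59,800 is below the £210,600 cutoff, so the full £4,025 applies.
Total: £9,523 + £4,025 = £13,548.

£13,548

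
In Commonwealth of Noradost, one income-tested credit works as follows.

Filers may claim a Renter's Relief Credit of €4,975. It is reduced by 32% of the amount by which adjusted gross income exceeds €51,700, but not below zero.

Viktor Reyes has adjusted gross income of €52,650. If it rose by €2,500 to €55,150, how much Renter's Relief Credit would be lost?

€800

At €52,650 — 32% of the €950 excess over €51,700 is €304; credit = €4,975 − €304 = €4,671.
At €55,150 — 32% of the €3,450 excess over €51,700 is €1,104; credit = €4,975 − €1,104 = €3,871.
Lost: €4,671 − €3,871 = €800.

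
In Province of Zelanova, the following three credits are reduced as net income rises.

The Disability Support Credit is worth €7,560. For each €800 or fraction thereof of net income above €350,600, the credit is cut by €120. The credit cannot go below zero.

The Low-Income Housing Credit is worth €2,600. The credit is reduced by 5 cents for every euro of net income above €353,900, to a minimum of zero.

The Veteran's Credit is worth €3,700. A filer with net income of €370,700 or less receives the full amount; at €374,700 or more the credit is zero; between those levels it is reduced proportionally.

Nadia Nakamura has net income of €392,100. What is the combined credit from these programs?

Disability Support Credit: income exceeds €350,600 by €41,500, which is 52 full-or-partial €800 increments; reduction = 52 × €120 = €6,240, leaving €1,320.
Low-Income Housing Credit: 5% of the €38,200 excess over €353,900 is €1,910; credit = €2,600 − €1,910 = €690.
Veteran's Credit: €392,100 is at or above €374,700, so the credit is €0.
Total: €1,320 + €690 + €0 = €2,010.

€2,010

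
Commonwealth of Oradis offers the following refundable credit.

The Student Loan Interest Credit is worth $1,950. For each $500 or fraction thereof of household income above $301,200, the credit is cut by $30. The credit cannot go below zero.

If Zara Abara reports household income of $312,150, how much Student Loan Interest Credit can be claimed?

$1,290

Student Loan Interest Credit: income exceeds $301,200 by $10,950, which is 22 full-or-partial $500 increments; reduction = 22 × $30 = $660, leaving $1,290.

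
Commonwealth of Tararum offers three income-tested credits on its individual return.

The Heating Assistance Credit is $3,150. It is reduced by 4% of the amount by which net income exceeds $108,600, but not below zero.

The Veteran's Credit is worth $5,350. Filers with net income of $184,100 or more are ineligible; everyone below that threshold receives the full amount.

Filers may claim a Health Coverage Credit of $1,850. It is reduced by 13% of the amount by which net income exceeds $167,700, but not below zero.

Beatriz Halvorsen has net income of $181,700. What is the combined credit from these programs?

Heating Assistance Credit: 4% of the $73,100 excess over $108,600 is $2,924; credit = $3,150 − $2,924 = $226.
Veteran's Credit: $181,700 is below the $184,100 cutoff, so the full $5,350 applies.
Health Coverage Credit: 13% of the $14,000 excess over $167,700 is $1,820; credit = $1,850 − $1,820 = $30.
Total: $226 + $5,350 + $30 = $5,606.

$5,606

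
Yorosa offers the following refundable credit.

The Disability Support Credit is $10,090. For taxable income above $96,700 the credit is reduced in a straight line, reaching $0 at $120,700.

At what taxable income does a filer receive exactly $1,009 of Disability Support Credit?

$1,009 is 1,009/10,090 of the full $10,090, so 9,081/10,090 of the $24,000 range has been used: income = $96,700 + $24,000 × 9,081/10,090 = $118,300.

$118,300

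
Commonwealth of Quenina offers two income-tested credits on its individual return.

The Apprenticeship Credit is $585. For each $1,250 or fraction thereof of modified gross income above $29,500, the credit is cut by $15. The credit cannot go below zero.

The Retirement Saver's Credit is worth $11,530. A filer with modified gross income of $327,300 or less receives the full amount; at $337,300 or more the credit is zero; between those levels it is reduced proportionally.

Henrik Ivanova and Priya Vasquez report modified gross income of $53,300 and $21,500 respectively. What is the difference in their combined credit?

Henrik ($53,300): Apprenticeship Credit: income exceeds $29,500 by $23,800, which is 20 full-or-partial $1,250 increments; reduction = 20 × $15 = $300, leaving $285. Retirement Saver's Credit: $53,300 is at or below the $327,300 threshold, so the full $11,530 applies. total $285 + $11,530 = $11,815
Priya ($21,500): Apprenticeship Credit: $21,500 is at or below the $29,500 threshold, so the full $585 applies. Retirement Saver's Credit: $21,500 is at or below the $327,300 threshold, so the full $11,530 applies. total $585 + $11,530 = $12,115
Difference: |$11,815 − $12,115| = $300.

$300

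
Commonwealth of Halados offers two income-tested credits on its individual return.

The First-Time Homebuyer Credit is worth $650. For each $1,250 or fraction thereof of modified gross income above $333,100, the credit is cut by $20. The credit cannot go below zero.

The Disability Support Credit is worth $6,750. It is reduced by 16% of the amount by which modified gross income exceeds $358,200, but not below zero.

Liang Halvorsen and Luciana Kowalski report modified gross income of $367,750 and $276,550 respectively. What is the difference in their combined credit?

$2,088

Liang ($367,750): First-Time Homebuyer Credit: income exceeds $333,100 by $34,650, which is 28 full-or-partial $1,250 increments; reduction = 28 × $20 = $560, leaving $90. Disability Support Credit: 16% of the $9,550 excess over $358,200 is $1,528; credit = $6,750 − $1,528 = $5,222. total $90 + $5,222 = $5,312
Luciana ($276,550): First-Time Homebuyer Credit: $276,550 is at or below the $333,100 threshold, so the full $650 applies. Disability Support Credit: $276,550 is at or below the $358,200 threshold, so the full $6,750 applies. total $650 + $6,750 = $7,400
Difference: |$5,312 − $7,400| = $2,088.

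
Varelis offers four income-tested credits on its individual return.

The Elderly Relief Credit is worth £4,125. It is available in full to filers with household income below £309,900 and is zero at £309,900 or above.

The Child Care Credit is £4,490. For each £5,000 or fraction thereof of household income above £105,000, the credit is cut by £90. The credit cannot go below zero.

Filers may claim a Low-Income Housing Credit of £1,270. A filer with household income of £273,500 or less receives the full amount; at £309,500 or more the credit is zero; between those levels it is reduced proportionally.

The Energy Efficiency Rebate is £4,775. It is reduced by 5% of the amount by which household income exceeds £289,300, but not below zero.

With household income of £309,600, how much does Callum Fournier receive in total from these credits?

Elderly Relief Credit: £309,600 is below the £309,900 cutoff, so the full £4,125 applies.
Child Care Credit: income exceeds £105,000 by £204,600, which is 41 full-or-partial £5,000 increments; reduction = 41 × £90 = £3,690, leaving £800.
Low-Income Housing Credit: £309,600 is at or above £309,500, so the credit is £0.
Energy Efficiency Rebate: 5% of the £20,300 excess over £289,300 is £1,015; credit = £4,775 − £1,015 = £3,760.
Total: £4,125 + £800 + £0 + £3,760 = £8,685.

£8,685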